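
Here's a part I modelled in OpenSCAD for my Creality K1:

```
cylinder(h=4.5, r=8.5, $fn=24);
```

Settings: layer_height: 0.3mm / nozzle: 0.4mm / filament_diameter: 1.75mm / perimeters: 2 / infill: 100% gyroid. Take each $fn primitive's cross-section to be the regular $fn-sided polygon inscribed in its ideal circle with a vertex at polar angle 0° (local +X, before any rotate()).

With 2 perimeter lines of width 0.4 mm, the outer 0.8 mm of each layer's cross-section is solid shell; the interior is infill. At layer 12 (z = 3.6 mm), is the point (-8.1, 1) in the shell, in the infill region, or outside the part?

shell

At z = 3.6 mm: the r=8.5 cylinder contributes a regular 24-gon of circumradius 8.5. Overall, the cross-section is a single solid region. The nearest boundary edge runs (-8.21, 2.20)→(-8.50, 0.00); distance from the point to it = 0.27 mm. The point is inside the cross-section, 0.27 mm from the nearest boundary — within the 0.8 mm shell band (2 × 0.4).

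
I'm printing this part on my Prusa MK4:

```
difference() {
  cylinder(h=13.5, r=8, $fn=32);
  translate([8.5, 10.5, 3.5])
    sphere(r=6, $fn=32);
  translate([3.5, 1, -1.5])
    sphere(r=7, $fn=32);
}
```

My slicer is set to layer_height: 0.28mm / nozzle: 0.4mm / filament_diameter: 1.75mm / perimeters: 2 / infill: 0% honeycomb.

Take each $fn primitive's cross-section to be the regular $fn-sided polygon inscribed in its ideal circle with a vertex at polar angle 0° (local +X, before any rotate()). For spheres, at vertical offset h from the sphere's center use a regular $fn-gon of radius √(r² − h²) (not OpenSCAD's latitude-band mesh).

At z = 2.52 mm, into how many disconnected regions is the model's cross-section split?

At z = 2.52 mm: the cylinder: section is a regular 32-gon, circumradius r=8; the sphere at (8.5, 10.5): section is a regular 32-gon, circumradius = √(r²−h²) = √(6²−0.98²) = 5.919; the r=7 sphere at (3.5, 1) contributes a regular 32-gon of circumradius √(7²−4.02²) = 5.731; Taking the first minus the rest: starting from the r=8 cylinder, the r=6 sphere at (8.5, 10.5) partially overlaps it — only the 0.76 mm² overlap (of its 109.37 mm²) is removed, clipping the outline; the r=7 sphere at (3.5, 1) partially overlaps it — only the 90.95 mm² overlap (of its 102.51 mm²) is removed, clipping the outline — 1 connected region. The result has 1 disconnected region.

1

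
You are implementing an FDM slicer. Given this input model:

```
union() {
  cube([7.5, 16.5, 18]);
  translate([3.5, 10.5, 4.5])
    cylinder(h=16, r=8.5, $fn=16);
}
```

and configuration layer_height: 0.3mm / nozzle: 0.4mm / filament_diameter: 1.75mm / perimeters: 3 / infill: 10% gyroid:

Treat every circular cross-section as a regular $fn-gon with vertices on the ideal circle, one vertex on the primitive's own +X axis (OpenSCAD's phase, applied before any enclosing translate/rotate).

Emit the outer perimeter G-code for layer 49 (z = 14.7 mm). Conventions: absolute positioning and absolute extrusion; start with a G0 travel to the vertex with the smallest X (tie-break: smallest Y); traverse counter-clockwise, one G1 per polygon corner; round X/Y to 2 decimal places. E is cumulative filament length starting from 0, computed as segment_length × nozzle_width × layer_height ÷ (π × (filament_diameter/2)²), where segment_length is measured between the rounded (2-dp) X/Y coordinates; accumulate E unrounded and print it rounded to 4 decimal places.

At z = 14.7 mm: the cube (footprint 7.5×16.5) is included at this height; the r=8.5 cylinder at (3.5, 10.5) contributes a regular 16-gon of circumradius 8.5; Taking the union: the regions partially overlap (shared area 105.80 mm²), so overlapping operands fuse into one piece — 1 connected region. The outline is a single polygon with 17 vertices. Extrusion per mm of travel: 0.4 × 0.3 / (π × 0.875²) = 0.049890. Accumulating E over each segment gives final E = 2.9278.

G0 X-5.00 Y10.50 Z14.70
G1 X-4.35 Y7.25 E0.1654
G1 X-2.51 Y4.49 E0.3308
G1 X0.00 Y2.81 E0.4815
G1 X0.00 Y0.00 E0.6217
G1 X7.50 Y0.00 E0.9959
G1 X7.50 Y3.15 E1.1531
G1 X9.51 Y4.49 E1.2736
G1 X11.35 Y7.25 E1.4391
G1 X12.00 Y10.50 E1.6044
G1 X11.35 Y13.75 E1.7698
G1 X9.51 Y16.51 E1.9353
G1 X6.75 Y18.35 E2.1008
G1 X3.50 Y19.00 E2.2661
G1 X0.25 Y18.35 E2.4315
G1 X-2.51 Y16.51 E2.5970
G1 X-4.35 Y13.75 E2.7624
G1 X-5.00 Y10.50 E2.9278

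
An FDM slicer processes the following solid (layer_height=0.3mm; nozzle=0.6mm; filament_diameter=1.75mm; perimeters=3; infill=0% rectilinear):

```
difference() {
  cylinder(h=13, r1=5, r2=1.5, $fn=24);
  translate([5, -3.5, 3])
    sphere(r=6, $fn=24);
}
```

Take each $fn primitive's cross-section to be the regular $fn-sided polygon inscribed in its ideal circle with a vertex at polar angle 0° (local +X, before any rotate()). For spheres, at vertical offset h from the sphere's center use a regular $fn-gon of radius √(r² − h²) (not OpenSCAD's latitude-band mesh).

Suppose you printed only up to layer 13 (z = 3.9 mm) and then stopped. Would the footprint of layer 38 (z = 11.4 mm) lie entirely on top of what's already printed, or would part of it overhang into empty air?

part overhangs

Compare the two slices. At z = 3.9: the cone (r1=5→r2=1.5) has section circumradius 3.950 here — a regular 24-gon (area = (24/2)·3.950²·sin(360°/24) = 48.46 mm²); the r=6 sphere at (5, -3.5) contributes a regular 24-gon of circumradius √(6²−0.9²) = 5.932 (area = (24/2)·5.932²·sin(360°/24) = 109.29 mm²); Subtracting the remaining from the first: starting from the cone (48.46 mm²), the r=6 sphere at (5, -3.5) partially overlaps it — only the 19.26 mm² overlap (of its 109.29 mm²) is removed, clipping the outline — area = 29.20 mm². At z = 11.4: the cone: at t=0.877 of its height the radius interpolates to r₁+(r₂−r₁)t = 1.931, giving a regular 24-gon of that circumradius (area = (24/2)·1.931²·sin(360°/24) = 11.58 mm²); the sphere at (5, -3.5) is absent (|z−center|=8.400 > r=6); Subtracting the remaining from the first: none of the subtracted shapes is present at this height, so the cone is unchanged — area = 11.58 mm². Checking containment: at z = 11.4 the cross-section extends beyond the z = 3.9 cross-section by about 4.61 mm².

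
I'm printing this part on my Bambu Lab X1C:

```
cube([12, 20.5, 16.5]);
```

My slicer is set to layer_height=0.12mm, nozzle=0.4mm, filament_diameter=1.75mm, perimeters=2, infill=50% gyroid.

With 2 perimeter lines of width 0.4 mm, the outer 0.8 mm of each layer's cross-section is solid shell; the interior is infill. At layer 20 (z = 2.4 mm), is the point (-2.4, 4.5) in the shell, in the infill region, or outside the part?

outside

At z = 2.4 mm: the cube (footprint 12×20.5) is included at this height. Overall, the cross-section is a single solid region. The nearest boundary edge runs (0.00, 20.50)→(0.00, 0.00); distance from the point to it = 2.40 mm. The point is not inside any of the regions above, so it lies outside the cross-section (2.40 mm from the nearest boundary).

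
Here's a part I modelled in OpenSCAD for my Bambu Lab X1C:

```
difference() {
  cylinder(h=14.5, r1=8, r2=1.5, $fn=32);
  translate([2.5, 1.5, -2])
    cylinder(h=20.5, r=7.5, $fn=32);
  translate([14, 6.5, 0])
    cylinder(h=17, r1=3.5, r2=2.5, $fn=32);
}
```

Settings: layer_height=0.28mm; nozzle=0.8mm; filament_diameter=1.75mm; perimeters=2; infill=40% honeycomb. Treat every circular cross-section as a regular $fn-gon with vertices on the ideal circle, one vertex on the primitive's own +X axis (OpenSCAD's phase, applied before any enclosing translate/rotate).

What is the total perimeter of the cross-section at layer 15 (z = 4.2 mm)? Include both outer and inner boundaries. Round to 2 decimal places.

At z = 4.2 mm: the cone: at t=0.290 of its height the radius interpolates to r₁+(r₂−r₁)t = 6.117, giving a regular 32-gon of that circumradius (perimeter = 2·32·6.117·sin(180°/32) = 38.37 mm); the cylinder at (2.5, 1.5): section is a regular 32-gon, circumradius r=7.5 (perimeter = 2·32·7.500·sin(180°/32) = 47.05 mm); the cone at (14, 6.5) contributes a regular 32-gon of circumradius 3.253 (interpolated between r1=3.5 and r2=2.5 at t=0.247) (perimeter = 2·32·3.253·sin(180°/32) = 20.41 mm); Subtracting the remaining from the first: starting from the cone, the r=7.5 cylinder at (2.5, 1.5) partially overlaps it — only the 102.32 mm² overlap (of its 175.58 mm²) is removed, clipping the outline; the cone at (14, 6.5) misses the remaining region (no effect) — boundary = 29.06 mm. Overall, the cross-section is a single solid region. Total boundary length (outer) = 29.06 mm.

29.06 mm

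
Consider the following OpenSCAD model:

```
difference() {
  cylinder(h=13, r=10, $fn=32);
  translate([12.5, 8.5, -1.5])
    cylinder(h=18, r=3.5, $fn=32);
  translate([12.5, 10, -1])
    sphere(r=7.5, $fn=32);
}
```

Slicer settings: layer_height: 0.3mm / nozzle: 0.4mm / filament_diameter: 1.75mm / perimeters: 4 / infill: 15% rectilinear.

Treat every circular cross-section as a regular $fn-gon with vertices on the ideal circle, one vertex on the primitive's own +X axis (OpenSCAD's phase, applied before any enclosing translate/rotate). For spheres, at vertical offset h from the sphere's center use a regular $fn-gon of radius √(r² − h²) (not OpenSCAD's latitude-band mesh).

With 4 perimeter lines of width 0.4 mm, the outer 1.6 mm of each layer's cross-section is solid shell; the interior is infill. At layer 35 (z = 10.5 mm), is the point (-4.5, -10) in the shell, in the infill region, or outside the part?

At z = 10.5 mm: the cylinder: section is a regular 32-gon, circumradius r=10; the r=3.5 cylinder at (12.5, 8.5) gives a regular 32-gon of circumradius 3.5 (constant along its height); the sphere at (12.5, 10) is not intersected at this z (|z−center|=11.500 > r=7.5); Subtracting the remaining from the first: starting from the r=10 cylinder, the r=3.5 cylinder at (12.5, 8.5) misses the remaining region (no effect) — 1 connected region. Overall, the cross-section is a single solid region. The nearest boundary edge runs (-3.83, -9.24)→(-5.56, -8.31); distance from the point to it = 0.99 mm. The point is not inside any of the regions above, so it lies outside the cross-section (0.99 mm from the nearest boundary).

outside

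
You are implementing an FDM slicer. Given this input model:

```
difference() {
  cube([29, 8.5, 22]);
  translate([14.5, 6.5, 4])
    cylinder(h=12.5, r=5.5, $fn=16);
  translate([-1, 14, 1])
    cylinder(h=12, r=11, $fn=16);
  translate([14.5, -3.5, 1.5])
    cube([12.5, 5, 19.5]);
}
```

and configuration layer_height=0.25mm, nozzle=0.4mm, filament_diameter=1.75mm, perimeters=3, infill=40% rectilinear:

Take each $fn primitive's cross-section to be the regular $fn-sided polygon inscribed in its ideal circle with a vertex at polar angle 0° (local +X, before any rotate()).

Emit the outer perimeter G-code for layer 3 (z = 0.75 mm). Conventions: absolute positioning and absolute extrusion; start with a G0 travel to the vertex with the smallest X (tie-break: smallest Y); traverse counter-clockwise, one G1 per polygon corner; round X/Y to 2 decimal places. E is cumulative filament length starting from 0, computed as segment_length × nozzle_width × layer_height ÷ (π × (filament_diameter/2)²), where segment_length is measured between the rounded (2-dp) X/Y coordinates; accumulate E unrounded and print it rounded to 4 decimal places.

G0 X0.00 Y0.00 Z0.75
G1 X29.00 Y0.00 E1.2057
G1 X29.00 Y8.50 E1.5591
G1 X0.00 Y8.50 E2.7647
G1 X0.00 Y0.00 E3.1181

At z = 0.75 mm: the cube (footprint 29×8.5) is included at this height; the cylinder at (14.5, 6.5) does not reach this height (z outside [4, 16.5]); the cylinder at (-1, 14) does not reach this height (z outside [1, 13]); the cube at (14.5, -3.5) is not intersected at this z (z outside [1.5, 21]); After the difference (first − rest): none of the subtracted shapes is present at this height, so the 29×8.5 cube is unchanged — 1 connected region. The outline is a single polygon with 4 vertices. Extrusion per mm of travel: 0.4 × 0.25 / (π × 0.875²) = 0.041575. Accumulating E over each segment gives final E = 3.1181.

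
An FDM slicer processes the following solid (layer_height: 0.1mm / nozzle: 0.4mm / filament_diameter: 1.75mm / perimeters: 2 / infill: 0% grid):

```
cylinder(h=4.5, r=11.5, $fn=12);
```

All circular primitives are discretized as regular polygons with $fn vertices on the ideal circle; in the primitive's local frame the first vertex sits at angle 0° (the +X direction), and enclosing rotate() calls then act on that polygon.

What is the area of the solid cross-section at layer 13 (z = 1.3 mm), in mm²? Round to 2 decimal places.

396.75 mm²

At z = 1.3 mm: the r=11.5 cylinder gives a regular 12-gon of circumradius 11.5 (constant along its height) (area = (12/2)·11.500²·sin(360°/12) = 396.75 mm²). Overall, the cross-section is a single solid region. Net area = 396.75 mm².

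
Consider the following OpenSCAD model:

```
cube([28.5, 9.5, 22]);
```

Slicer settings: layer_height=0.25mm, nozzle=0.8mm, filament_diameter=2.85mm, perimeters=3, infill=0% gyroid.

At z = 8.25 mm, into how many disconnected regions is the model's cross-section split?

At z = 8.25 mm: the 28.5×9.5 cube contributes its full rectangle. The result has 1 disconnected region.

1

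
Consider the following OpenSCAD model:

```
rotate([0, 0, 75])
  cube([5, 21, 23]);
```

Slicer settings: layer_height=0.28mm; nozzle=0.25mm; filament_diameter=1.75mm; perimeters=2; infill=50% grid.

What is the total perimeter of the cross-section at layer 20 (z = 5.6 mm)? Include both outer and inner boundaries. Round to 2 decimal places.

At z = 5.6 mm: the 5×21 cube contributes its full rectangle (perimeter 52.00 mm); (whole slice rotated 75° about Z — lengths, areas and connectivity unchanged). Overall, the cross-section is a single solid region. Total boundary length (outer) = 52.00 mm.

52.00 mm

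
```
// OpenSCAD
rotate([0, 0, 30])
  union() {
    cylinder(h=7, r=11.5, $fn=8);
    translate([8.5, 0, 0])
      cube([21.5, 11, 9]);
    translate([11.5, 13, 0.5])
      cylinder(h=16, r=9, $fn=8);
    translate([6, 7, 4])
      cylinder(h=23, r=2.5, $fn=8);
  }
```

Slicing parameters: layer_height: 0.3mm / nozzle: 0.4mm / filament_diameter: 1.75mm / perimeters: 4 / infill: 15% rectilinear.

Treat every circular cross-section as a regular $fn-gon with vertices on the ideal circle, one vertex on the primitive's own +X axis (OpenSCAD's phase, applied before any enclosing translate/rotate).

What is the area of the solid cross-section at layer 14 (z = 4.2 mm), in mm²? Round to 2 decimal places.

758.62 mm²

At z = 4.2 mm: the cylinder: section is a regular 8-gon, circumradius r=11.5 (area = (8/2)·11.500²·sin(360°/8) = 374.06 mm²); the cube at (8.5, 0) (footprint 21.5×11) is included at this height (area 236.50 mm²); the r=9 cylinder at (11.5, 13) contributes a regular 8-gon of circumradius 9 (area = (8/2)·9.000²·sin(360°/8) = 229.10 mm²); the r=2.5 cylinder at (6, 7) contributes a regular 8-gon of circumradius 2.5 (area = (8/2)·2.500²·sin(360°/8) = 17.68 mm²); Combining (union): the regions partially overlap — summed areas 857.34 mm² minus the doubly-counted overlap 98.72 mm² gives 758.62 mm² — area = 758.62 mm²; (whole slice rotated 30° about Z — lengths, areas and connectivity unchanged). Overall, the cross-section is a single solid region. Net area = 758.62 mm².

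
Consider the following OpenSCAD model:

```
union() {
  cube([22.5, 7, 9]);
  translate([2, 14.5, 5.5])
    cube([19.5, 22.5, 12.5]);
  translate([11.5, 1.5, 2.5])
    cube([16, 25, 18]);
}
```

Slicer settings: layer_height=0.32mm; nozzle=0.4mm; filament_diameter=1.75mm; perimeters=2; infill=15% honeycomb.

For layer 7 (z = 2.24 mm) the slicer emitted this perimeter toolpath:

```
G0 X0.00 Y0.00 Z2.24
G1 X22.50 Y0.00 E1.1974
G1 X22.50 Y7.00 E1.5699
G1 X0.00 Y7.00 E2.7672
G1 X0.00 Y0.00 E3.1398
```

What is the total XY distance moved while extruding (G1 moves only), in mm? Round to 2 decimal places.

59.00 mm

Sum the Euclidean lengths of each G1 segment: total = 59.00 mm.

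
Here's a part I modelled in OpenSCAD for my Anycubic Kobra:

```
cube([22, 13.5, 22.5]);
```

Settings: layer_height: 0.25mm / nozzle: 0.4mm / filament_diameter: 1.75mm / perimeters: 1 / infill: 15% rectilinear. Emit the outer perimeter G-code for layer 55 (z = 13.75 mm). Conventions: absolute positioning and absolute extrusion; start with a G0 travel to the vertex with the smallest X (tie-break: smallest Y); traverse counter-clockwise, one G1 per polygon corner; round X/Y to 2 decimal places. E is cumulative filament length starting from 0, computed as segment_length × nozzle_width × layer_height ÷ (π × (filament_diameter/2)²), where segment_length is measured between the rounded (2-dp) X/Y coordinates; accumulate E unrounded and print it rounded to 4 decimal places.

G0 X0.00 Y0.00 Z13.75
G1 X22.00 Y0.00 E0.9147
G1 X22.00 Y13.50 E1.4759
G1 X0.00 Y13.50 E2.3906
G1 X0.00 Y0.00 E2.9518

At z = 13.75 mm: the 22×13.5 cube contributes its full rectangle. The outline is a single polygon with 4 vertices. Extrusion per mm of travel: 0.4 × 0.25 / (π × 0.875²) = 0.041575. Accumulating E over each segment gives final E = 2.9518.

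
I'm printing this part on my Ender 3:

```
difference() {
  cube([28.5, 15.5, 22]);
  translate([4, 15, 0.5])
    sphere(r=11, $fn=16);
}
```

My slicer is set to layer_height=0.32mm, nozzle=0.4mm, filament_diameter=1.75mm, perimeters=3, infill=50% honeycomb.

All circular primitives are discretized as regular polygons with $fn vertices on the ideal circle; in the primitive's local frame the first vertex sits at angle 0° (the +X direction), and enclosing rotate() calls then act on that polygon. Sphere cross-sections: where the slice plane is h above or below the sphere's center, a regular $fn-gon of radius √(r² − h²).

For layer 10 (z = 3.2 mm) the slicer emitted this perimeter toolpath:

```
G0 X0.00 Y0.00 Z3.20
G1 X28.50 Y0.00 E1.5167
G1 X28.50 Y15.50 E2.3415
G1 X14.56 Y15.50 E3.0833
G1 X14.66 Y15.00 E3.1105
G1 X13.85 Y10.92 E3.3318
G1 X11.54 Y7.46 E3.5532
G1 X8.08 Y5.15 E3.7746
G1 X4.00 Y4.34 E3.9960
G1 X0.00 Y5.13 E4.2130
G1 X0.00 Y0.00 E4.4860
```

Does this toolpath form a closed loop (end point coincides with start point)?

Start point (G0): (0.00, 0.00). End point (last G1): the path returns to the start — closed.

yes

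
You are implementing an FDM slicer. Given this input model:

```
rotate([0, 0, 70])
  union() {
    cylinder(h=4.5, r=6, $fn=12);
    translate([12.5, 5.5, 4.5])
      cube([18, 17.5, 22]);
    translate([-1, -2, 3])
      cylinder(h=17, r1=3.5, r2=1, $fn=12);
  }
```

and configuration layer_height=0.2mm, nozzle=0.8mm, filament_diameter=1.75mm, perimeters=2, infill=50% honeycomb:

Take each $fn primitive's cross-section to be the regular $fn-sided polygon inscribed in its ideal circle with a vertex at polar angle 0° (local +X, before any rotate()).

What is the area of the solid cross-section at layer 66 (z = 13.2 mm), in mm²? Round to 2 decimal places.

327.00 mm²

At z = 13.2 mm: the cylinder is not intersected at this z (z outside [0, 4.5]); the cube at (12.5, 5.5) is present — its section is the full 18×17.5 rectangle (area 315.00 mm²); the cone at (-1, -2): at t=0.600 of its height the radius interpolates to r₁+(r₂−r₁)t = 2.000, giving a regular 12-gon of that circumradius (area = (12/2)·2.000²·sin(360°/12) = 12.00 mm²); Taking the union: the 2 present regions are separate (no shared area or edge), so areas and boundary lengths simply add and each stays a separate island — area = 327.00 mm²; (whole slice rotated 70° about Z — lengths, areas and connectivity unchanged). Overall, the cross-section has 2 separate islands. Net area = 327.00 mm².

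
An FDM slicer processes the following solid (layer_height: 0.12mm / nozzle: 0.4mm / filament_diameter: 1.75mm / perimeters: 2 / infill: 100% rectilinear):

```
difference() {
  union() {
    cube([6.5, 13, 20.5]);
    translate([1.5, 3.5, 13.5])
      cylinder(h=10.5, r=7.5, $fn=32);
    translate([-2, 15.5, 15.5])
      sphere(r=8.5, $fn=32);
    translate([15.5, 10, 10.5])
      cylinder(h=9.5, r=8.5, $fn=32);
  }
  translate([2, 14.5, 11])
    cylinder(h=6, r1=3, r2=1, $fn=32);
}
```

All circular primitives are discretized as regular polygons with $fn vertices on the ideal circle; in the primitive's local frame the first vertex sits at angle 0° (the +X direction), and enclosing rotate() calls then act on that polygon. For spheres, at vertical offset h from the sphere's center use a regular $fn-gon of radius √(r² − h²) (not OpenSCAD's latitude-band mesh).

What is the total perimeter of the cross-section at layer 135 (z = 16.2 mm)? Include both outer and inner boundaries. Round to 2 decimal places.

131.13 mm

At z = 16.2 mm: the cube (footprint 6.5×13) is included at this height (perimeter 39.00 mm); the r=7.5 cylinder at (1.5, 3.5) gives a regular 32-gon of circumradius 7.5 (constant along its height) (perimeter = 2·32·7.500·sin(180°/32) = 47.05 mm); the r=8.5 sphere at (-2, 15.5) slices to a regular 32-gon of circumradius 8.471 (√(r²−h²) with h=0.7 from center) (perimeter = 2·32·8.471·sin(180°/32) = 53.14 mm); the r=8.5 cylinder at (15.5, 10) gives a regular 32-gon of circumradius 8.5 (constant along its height) (perimeter = 2·32·8.500·sin(180°/32) = 53.32 mm); Combining (union): the regions partially overlap (shared area 104.98 mm²), so the edge portions inside another operand are dropped and the merged outline is re-measured after clipping — boundary = 123.18 mm; the cone at (2, 14.5): at t=0.867 of its height the radius interpolates to r₁+(r₂−r₁)t = 1.267, giving a regular 32-gon of that circumradius (perimeter = 2·32·1.267·sin(180°/32) = 7.95 mm); Subtracting the remaining from the first: starting from that combined region, the cone at (2, 14.5) lies wholly inside it (removes its full 5.01 mm² and its 7.95 mm outline becomes a hole wall) — boundary (outer + 1 inner loop) = 131.13 mm. Overall, the cross-section is one region with 1 hole. Total boundary length (outer + inner) = 131.13 mm.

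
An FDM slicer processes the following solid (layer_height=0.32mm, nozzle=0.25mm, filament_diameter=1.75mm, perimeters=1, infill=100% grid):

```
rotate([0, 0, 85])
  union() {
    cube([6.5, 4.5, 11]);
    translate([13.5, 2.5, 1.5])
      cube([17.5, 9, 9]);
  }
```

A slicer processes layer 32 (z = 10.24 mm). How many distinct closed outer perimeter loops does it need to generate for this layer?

At z = 10.24 mm: the 6.5×4.5 cube contributes its full rectangle; the cube at (13.5, 2.5) (footprint 17.5×9) is included at this height; Combining (union): the 2 present regions are separate (no shared area or edge), so areas and boundary lengths simply add and each stays a separate island — 2 connected regions; (rotated 85° about Z; rotation is an isometry so areas/perimeters/island counts are preserved). The result has 2 disconnected regions.

2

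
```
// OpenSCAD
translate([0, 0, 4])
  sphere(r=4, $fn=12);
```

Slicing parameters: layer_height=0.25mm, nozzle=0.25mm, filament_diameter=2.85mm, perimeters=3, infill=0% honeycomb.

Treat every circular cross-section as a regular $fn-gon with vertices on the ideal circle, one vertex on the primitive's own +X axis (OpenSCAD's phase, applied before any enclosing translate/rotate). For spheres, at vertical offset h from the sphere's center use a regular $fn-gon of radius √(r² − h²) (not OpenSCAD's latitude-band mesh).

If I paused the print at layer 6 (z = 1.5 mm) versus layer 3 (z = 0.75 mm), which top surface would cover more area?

layer 6 (z = 1.5 mm)

Layer 6 (z = 1.5): the r=4 sphere contributes a regular 12-gon of circumradius √(4²−2.5²) = 3.122 (area = (12/2)·3.122²·sin(360°/12) = 29.25 mm²). So its area = 29.25 mm². Layer 3 (z = 0.75): the r=4 sphere slices to a regular 12-gon of circumradius 2.332 (√(r²−h²) with h=3.25 from center) (area = (12/2)·2.332²·sin(360°/12) = 16.31 mm²). So its area = 16.31 mm². Layer 6 is larger (29.25 vs 16.31 mm²).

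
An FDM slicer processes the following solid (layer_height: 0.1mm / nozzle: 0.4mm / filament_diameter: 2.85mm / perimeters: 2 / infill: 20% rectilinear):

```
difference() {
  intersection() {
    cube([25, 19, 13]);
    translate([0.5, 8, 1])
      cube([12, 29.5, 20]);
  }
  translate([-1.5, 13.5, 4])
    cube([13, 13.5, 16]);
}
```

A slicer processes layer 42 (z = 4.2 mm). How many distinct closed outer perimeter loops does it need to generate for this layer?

At z = 4.2 mm: the 25×19 cube contributes its full rectangle; the cube at (0.5, 8) (footprint 12×29.5) is included at this height; After intersecting: the 12×29.5 cube at (0.5, 8) partially overlaps the 25×19 cube; clipping to the common part keeps 132.00 mm² — 1 connected region; the 13×13.5 cube at (-1.5, 13.5) contributes its full rectangle; Subtracting the remaining from the first: starting from that combined region, the 13×13.5 cube at (-1.5, 13.5) partially overlaps it — only the 60.50 mm² overlap (of its 175.50 mm²) is removed, clipping the outline — 1 connected region. The result has 1 disconnected region.

1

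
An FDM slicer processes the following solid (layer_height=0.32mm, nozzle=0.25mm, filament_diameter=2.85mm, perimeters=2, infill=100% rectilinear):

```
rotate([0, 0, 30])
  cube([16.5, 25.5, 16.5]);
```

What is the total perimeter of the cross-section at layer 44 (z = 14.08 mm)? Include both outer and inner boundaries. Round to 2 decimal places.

84.00 mm

At z = 14.08 mm: the cube (footprint 16.5×25.5) is included at this height (perimeter 84.00 mm); (rotated 30° about Z; rotation is an isometry so areas/perimeters/island counts are preserved). Overall, the cross-section is a single solid region. Total boundary length (outer) = 84.00 mm.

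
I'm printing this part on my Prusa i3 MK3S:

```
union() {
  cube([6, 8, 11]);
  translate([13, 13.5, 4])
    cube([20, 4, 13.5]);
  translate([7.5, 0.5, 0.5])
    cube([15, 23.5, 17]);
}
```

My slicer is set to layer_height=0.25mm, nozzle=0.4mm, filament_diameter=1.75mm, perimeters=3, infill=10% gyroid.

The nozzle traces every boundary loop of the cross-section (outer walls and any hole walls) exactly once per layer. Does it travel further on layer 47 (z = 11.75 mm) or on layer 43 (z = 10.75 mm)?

layer 43 (z = 10.75 mm)

Layer 47 (z = 11.75): the cube does not reach this height (z outside [0, 11]); the cube at (13, 13.5) is present — its section is the full 20×4 rectangle (perimeter 48.00 mm); the cube at (7.5, 0.5) (footprint 15×23.5) is included at this height (perimeter 77.00 mm); Combining (union): the regions partially overlap (shared area 38.00 mm²), so the edge portions inside another operand are dropped and the merged outline is re-measured after clipping — boundary = 98.00 mm. So its perimeter = 98.00 mm. Layer 43 (z = 10.75): the cube is present — its section is the full 6×8 rectangle (perimeter 28.00 mm); the cube at (13, 13.5) (footprint 20×4) is included at this height (perimeter 48.00 mm); the cube at (7.5, 0.5) (footprint 15×23.5) is included at this height (perimeter 77.00 mm); Merging all regions: the regions partially overlap (shared area 38.00 mm²), so the edge portions inside another operand are dropped and the merged outline is re-measured after clipping — boundary = 126.00 mm. So its perimeter = 126.00 mm. Layer 43 is larger (126.00 vs 98.00 mm).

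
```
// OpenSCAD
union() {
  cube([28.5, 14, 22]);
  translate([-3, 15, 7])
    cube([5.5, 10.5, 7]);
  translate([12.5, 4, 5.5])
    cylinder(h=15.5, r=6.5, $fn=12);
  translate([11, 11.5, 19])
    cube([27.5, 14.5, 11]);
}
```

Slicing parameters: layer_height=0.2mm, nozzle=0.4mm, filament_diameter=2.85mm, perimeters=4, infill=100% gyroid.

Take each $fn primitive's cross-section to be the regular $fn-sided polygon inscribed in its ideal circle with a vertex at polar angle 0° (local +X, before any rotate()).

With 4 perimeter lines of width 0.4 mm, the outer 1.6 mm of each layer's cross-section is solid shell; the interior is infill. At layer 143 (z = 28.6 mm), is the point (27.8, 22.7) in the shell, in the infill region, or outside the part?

infill

At z = 28.6 mm: the cube is absent (z outside [0, 22]); the cube at (-3, 15) is absent (z outside [7, 14]); the cylinder at (12.5, 4) is absent (z outside [5.5, 21]); the cube at (11, 11.5) is present — its section is the full 27.5×14.5 rectangle; Combining (union): only the 27.5×14.5 cube at (11, 11.5) is present, so the union is just that shape — 1 connected region. Overall, the cross-section is a single solid region. The nearest boundary edge runs (38.50, 26.00)→(11.00, 26.00); distance from the point to it = 3.30 mm. The point is inside the cross-section and 3.30 mm from the nearest boundary — more than the 1.6 mm shell width (4 × 0.4), so it's in the infill interior.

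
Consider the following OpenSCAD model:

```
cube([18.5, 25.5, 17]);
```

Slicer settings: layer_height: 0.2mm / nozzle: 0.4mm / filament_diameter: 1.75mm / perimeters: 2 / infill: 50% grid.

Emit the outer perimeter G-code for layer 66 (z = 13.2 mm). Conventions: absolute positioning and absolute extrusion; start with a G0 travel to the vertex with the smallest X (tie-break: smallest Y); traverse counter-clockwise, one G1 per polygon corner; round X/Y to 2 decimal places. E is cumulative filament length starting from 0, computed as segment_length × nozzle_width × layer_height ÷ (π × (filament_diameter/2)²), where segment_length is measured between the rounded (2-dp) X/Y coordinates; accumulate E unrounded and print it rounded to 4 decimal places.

G0 X0.00 Y0.00 Z13.20
G1 X18.50 Y0.00 E0.6153
G1 X18.50 Y25.50 E1.4634
G1 X0.00 Y25.50 E2.0788
G1 X0.00 Y0.00 E2.9269

At z = 13.2 mm: the 18.5×25.5 cube contributes its full rectangle. The outline is a single polygon with 4 vertices. Extrusion per mm of travel: 0.4 × 0.2 / (π × 0.875²) = 0.033260. Accumulating E over each segment gives final E = 2.9269.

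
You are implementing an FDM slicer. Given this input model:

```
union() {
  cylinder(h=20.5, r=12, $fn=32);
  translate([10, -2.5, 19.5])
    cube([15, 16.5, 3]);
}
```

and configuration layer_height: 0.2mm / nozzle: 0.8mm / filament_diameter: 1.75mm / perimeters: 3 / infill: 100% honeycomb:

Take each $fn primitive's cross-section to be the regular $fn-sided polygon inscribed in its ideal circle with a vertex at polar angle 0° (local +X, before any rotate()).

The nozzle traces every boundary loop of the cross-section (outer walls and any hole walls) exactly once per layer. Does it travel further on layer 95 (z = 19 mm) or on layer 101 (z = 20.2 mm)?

Layer 95 (z = 19): the cylinder: section is a regular 32-gon, circumradius r=12 (perimeter = 2·32·12.000·sin(180°/32) = 75.28 mm); the cube at (10, -2.5) does not reach this height (z outside [19.5, 22.5]); Taking the union: only the r=12 cylinder is present, so the union is just that shape — boundary = 75.28 mm. So its perimeter = 75.28 mm. Layer 101 (z = 20.2): the r=12 cylinder gives a regular 32-gon of circumradius 12 (constant along its height) (perimeter = 2·32·12.000·sin(180°/32) = 75.28 mm); the cube at (10, -2.5) (footprint 15×16.5) is included at this height (perimeter 63.00 mm); Taking the union: the regions partially overlap (shared area 13.42 mm²), so the edge portions inside another operand are dropped and the merged outline is re-measured after clipping — boundary = 117.90 mm. So its perimeter = 117.90 mm. Layer 101 is larger (117.90 vs 75.28 mm).

layer 101 (z = 20.2 mm)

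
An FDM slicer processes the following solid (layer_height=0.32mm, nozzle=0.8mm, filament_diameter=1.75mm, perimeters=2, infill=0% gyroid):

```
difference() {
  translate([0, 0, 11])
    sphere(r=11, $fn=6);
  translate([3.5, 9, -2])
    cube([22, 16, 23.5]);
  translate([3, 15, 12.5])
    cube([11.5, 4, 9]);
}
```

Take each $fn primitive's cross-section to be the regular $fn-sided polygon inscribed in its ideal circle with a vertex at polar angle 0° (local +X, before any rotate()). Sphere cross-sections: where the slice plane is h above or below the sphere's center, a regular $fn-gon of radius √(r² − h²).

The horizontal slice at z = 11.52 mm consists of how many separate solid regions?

1

At z = 11.52 mm: the sphere: section is a regular 6-gon, circumradius = √(r²−h²) = √(11²−0.52²) = 10.988; the cube at (3.5, 9) is present — its section is the full 22×16 rectangle; the cube at (3, 15) is not intersected at this z (z outside [12.5, 21.5]); Subtracting the remaining from the first: starting from the r=11 sphere, the 22×16 cube at (3.5, 9) partially overlaps it — only the 1.10 mm² overlap (of its 352.00 mm²) is removed, clipping the outline — 1 connected region. The result has 1 disconnected region.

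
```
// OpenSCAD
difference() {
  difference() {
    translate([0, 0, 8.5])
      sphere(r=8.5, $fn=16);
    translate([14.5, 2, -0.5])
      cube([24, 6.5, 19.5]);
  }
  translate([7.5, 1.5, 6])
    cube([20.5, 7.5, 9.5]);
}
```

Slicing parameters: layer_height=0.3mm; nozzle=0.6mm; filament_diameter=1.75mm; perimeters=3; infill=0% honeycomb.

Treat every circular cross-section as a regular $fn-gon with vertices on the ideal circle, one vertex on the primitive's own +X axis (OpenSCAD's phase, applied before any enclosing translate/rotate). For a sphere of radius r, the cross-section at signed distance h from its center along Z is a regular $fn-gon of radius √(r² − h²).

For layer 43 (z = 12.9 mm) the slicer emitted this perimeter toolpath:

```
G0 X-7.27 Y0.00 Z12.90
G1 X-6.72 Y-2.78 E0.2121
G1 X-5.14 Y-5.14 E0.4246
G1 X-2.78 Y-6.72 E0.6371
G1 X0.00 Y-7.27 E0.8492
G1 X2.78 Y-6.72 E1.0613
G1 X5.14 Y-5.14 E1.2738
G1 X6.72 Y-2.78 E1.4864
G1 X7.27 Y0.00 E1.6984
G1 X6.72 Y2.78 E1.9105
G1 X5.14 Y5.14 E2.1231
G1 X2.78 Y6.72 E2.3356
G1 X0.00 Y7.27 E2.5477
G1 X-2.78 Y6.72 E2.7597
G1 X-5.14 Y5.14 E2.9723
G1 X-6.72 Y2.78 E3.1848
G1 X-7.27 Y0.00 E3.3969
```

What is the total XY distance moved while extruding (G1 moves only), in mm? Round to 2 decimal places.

Sum the Euclidean lengths of each G1 segment: total = 45.39 mm.

45.39 mm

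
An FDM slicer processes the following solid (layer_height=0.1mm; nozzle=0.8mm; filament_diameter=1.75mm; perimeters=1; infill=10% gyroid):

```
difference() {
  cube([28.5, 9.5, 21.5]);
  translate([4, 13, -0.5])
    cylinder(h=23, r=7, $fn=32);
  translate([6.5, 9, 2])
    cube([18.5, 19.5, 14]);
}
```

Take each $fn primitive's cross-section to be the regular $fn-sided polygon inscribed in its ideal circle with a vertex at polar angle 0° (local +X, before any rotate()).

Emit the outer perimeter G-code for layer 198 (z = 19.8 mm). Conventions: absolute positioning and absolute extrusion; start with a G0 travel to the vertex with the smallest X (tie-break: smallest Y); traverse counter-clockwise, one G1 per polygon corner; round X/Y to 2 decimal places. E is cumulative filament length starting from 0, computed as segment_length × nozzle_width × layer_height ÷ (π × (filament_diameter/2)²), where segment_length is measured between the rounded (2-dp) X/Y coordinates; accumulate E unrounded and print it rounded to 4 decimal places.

G0 X0.00 Y0.00 Z19.80
G1 X28.50 Y0.00 E0.9479
G1 X28.50 Y9.50 E1.2639
G1 X10.03 Y9.50 E1.8782
G1 X9.82 Y9.11 E1.8929
G1 X8.95 Y8.05 E1.9385
G1 X7.89 Y7.18 E1.9842
G1 X6.68 Y6.53 E2.0298
G1 X5.37 Y6.13 E2.0754
G1 X4.00 Y6.00 E2.1212
G1 X2.63 Y6.13 E2.1669
G1 X1.32 Y6.53 E2.2125
G1 X0.11 Y7.18 E2.2582
G1 X0.00 Y7.27 E2.2629
G1 X0.00 Y0.00 E2.5047

At z = 19.8 mm: the cube (footprint 28.5×9.5) is included at this height; the cylinder at (4, 13): section is a regular 32-gon, circumradius r=7; the cube at (6.5, 9) is not intersected at this z (z outside [2, 16]); After the difference (first − rest): starting from the 28.5×9.5 cube, the r=7 cylinder at (4, 13) partially overlaps it — only the 27.18 mm² overlap (of its 152.95 mm²) is removed, clipping the outline — 1 connected region. The outline is a single polygon with 14 vertices. Extrusion per mm of travel: 0.8 × 0.1 / (π × 0.875²) = 0.033260. Accumulating E over each segment gives final E = 2.5047.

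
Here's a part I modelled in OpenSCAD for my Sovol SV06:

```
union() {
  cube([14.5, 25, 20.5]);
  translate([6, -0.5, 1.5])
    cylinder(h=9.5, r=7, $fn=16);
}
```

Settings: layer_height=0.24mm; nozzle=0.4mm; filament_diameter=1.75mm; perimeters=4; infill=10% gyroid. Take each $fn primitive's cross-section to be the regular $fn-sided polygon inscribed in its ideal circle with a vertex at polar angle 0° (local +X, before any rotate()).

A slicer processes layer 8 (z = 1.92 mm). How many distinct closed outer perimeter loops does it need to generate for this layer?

At z = 1.92 mm: the 14.5×25 cube contributes its full rectangle; the cylinder at (6, -0.5): section is a regular 16-gon, circumradius r=7; Merging all regions: the regions partially overlap (shared area 66.40 mm²), so overlapping operands fuse into one piece — 1 connected region. The result has 1 disconnected region.

1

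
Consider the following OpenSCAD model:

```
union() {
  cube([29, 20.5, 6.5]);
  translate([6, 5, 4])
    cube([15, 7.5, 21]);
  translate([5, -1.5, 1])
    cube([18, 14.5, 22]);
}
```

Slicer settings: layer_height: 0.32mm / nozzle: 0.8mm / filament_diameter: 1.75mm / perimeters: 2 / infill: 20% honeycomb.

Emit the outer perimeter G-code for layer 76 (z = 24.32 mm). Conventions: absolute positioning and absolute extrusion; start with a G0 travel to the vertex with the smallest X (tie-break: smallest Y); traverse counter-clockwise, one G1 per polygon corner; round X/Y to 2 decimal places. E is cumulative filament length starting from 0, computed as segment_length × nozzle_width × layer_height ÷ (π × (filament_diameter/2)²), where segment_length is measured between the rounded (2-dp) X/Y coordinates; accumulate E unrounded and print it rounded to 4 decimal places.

At z = 24.32 mm: the cube does not reach this height (z outside [0, 6.5]); the cube at (6, 5) (footprint 15×7.5) is included at this height; the cube at (5, -1.5) is absent (z outside [1, 23]); Merging all regions: only the 15×7.5 cube at (6, 5) is present, so the union is just that shape — 1 connected region. The outline is a single polygon with 4 vertices. Extrusion per mm of travel: 0.8 × 0.32 / (π × 0.875²) = 0.106432. Accumulating E over each segment gives final E = 4.7895.

G0 X6.00 Y5.00 Z24.32
G1 X21.00 Y5.00 E1.5965
G1 X21.00 Y12.50 E2.3947
G1 X6.00 Y12.50 E3.9912
G1 X6.00 Y5.00 E4.7895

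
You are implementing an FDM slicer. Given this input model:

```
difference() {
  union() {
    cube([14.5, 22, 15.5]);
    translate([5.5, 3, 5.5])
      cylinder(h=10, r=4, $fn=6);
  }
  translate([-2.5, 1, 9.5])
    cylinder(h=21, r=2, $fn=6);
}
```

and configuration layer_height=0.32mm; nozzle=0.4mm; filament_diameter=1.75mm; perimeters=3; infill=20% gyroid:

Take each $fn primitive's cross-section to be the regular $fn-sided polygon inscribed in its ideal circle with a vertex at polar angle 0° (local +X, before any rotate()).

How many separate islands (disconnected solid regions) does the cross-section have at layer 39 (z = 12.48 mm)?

At z = 12.48 mm: the 14.5×22 cube contributes its full rectangle; the r=4 cylinder at (5.5, 3) contributes a regular 6-gon of circumradius 4; Taking the union: the regions partially overlap (shared area 39.59 mm²), so overlapping operands fuse into one piece — 1 connected region; the cylinder at (-2.5, 1): section is a regular 6-gon, circumradius r=2; After the difference (first − rest): starting from that combined region, the r=2 cylinder at (-2.5, 1) misses the remaining region (no effect) — 1 connected region. Overall, the cross-section is a single solid region. Island count = 1.

1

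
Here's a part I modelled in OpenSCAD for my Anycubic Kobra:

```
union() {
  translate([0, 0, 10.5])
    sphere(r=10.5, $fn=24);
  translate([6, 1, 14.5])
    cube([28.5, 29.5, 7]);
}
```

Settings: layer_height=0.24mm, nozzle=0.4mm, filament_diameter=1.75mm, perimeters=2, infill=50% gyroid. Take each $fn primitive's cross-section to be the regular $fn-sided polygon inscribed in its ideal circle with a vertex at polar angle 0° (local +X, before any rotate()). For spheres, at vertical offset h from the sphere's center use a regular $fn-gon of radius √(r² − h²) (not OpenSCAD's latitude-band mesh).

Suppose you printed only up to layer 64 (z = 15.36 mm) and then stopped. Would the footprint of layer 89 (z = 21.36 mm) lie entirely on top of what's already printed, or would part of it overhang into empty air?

Compare the two slices. At z = 15.36: the r=10.5 sphere slices to a regular 24-gon of circumradius 9.308 (√(r²−h²) with h=4.86 from center) (area = (24/2)·9.308²·sin(360°/24) = 269.06 mm²); the cube at (6, 1) is present — its section is the full 28.5×29.5 rectangle (area 840.75 mm²); Taking the union: the regions partially overlap — summed areas 1109.81 mm² minus the doubly-counted overlap 12.69 mm² gives 1097.12 mm² — area = 1097.12 mm². At z = 21.36: the sphere does not reach this height (|z−center|=10.860 > r=10.5); the cube at (6, 1) is present — its section is the full 28.5×29.5 rectangle (area 840.75 mm²); Taking the union: only the 28.5×29.5 cube at (6, 1) is present, so the union is just that shape — area = 840.75 mm². Checking containment: the cross-section at z = 21.36 is a subset of the cross-section at z = 15.36.

entirely on top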